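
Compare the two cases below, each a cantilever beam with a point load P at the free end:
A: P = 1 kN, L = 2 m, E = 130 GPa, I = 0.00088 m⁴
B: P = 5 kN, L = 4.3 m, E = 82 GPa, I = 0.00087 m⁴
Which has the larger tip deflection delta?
Model: a cantilever beam with a point load P at the free end, so delta = (P·L^3) / (3·E·I) (SI units).
  A: delta = (1000 × 2^3) / (3 × (1.3 × 10¹¹) × 0.00088) = 2.331 × 10⁻⁵ m = 0.02331 mm
  B: delta = (5000 × 4.3^3) / (3 × (8.2 × 10¹⁰) × 0.00087) = 0.001857 m = 1.857 mm
1.857 mm > 0.02331 mm, so B is larger.
Final answer: B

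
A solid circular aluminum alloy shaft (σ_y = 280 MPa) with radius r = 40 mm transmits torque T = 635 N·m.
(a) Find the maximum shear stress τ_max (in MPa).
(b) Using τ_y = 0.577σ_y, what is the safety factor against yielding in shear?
(a) For a solid circular shaft, τ_max = T·r/J with J = π·r^4/2, i.e. τ_max = 2·T / (π·r^3). Convert r = 40 mm = 0.04 m.
  τ_max = (2 × 635) / (π × 0.04^3) = 6.316 × 10⁶ Pa = 6.316 MPa
(b) τ_y = 0.577 × 280 = 161.56 MPa
  SF = τ_y/τ_max = 161.56 / 6.316 = 25.58
Final answer: (a) τ_max = 6.316 MPa, (b) SF = 25.58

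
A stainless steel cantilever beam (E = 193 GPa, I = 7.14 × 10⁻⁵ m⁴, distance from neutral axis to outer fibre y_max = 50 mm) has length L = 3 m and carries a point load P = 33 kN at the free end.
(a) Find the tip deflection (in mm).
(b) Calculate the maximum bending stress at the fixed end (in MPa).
(a) Tip deflection of a cantilever with an end point load: δ = P·L^3 / (3·E·I). Convert P = 33 kN = 33000 N, E = 193 GPa = 1.93 × 10¹¹ Pa.
  δ = (33000 × 3^3) / (3 × (1.93 × 10¹¹) × (7.14 × 10⁻⁵)) = 0.02155 m = 21.55 mm
(b) Maximum bending moment at the fixed end: M = P·L = 33000 × 3 = 99000 N·m. Convert y_max = 50 mm = 0.05 m.
  σ = M·y_max / I = (99000 × 0.05) / (7.14 × 10⁻⁵) = 6.933 × 10⁷ Pa = 69.33 MPa
Final answer: (a) δ = 21.55 mm, (b) σ = 69.33 MPa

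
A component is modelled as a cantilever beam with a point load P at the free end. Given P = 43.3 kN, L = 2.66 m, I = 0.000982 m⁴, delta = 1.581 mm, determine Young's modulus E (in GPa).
Model: a cantilever beam with a point load P at the free end, so delta = (P·L^3) / (3·E·I).
Solve for E: E = (P·L^3) / (3·delta·I).
Convert to SI units:
  P = 43.3 kN = 43300 N
  delta = 1.581 mm = 0.001581 m
Substitute:
  E = (43300 × 2.66^3) / (3 × 0.001581 × 0.000982)
  E = 1.75 × 10¹¹ Pa
Convert: E = 1.75 × 10¹¹ Pa = 175 GPa
Final answer: E = 175 GPa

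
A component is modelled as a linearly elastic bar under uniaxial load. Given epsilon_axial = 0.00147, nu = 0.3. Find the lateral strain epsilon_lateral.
Model: a linearly elastic bar under uniaxial load, so epsilon_lateral = -nu·epsilon_axial.
Substitute:
  epsilon_lateral = -(0.3 × 0.00147)
  epsilon_lateral = -0.000441
Final answer: epsilon_lateral = -0.000441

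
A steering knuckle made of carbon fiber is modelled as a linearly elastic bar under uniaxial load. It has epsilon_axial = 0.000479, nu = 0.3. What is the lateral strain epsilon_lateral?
Model: a linearly elastic bar under uniaxial load, so epsilon_lateral = -nu·epsilon_axial.
Substitute:
  epsilon_lateral = -(0.3 × 0.000479)
  epsilon_lateral = -0.0001437
Final answer: epsilon_lateral = -0.0001437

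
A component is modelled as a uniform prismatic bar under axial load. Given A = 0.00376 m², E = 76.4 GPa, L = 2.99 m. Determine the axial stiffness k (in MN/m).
Model: a uniform prismatic bar under axial load, so k = (A·E) / L.
Convert to SI units:
  E = 76.4 GPa = 7.64 × 10¹⁰ Pa
Substitute:
  k = (0.00376 × (7.64 × 10¹⁰)) / 2.99
  k = 9.607 × 10⁷ N/m
Convert: k = 9.607 × 10⁷ N/m = 96.07 MN/m
Final answer: k = 96.07 MN/m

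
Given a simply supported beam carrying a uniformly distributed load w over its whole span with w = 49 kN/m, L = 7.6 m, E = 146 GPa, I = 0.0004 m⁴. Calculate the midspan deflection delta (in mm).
Model: a simply supported beam carrying a uniformly distributed load w over its whole span, so delta = (5·w·L^4) / (384·E·I).
Convert to SI units:
  w = 49 kN/m = 49000 N/m
  E = 146 GPa = 1.46 × 10¹¹ Pa
Substitute:
  delta = (5 × 49000 × 7.6^4) / (384 × (1.46 × 10¹¹) × 0.0004)
  delta = 0.03645 m
Convert: delta = 0.03645 m = 36.45 mm
Final answer: delta = 36.45 mm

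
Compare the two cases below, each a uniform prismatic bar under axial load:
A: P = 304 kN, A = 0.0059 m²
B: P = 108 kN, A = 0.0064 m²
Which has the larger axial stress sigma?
Model: a uniform prismatic bar under axial load, so sigma = P / A (SI units).
  A: sigma = 304000 / 0.0059 = 5.153 × 10⁷ Pa = 51.53 MPa
  B: sigma = 108000 / 0.0064 = 1.688 × 10⁷ Pa = 16.88 MPa
51.53 MPa > 16.88 MPa, so A is larger.
Final answer: A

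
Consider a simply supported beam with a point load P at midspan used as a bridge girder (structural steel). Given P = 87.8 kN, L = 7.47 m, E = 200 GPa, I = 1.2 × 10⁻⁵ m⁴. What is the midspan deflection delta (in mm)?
Model: a simply supported beam with a point load P at midspan, so delta = (P·L^3) / (48·E·I).
Convert to SI units:
  P = 87.8 kN = 87800 N
  E = 200 GPa = 2 × 10¹¹ Pa
Substitute:
  delta = (87800 × 7.47^3) / (48 × (2 × 10¹¹) × (1.2 × 10⁻⁵))
  delta = 0.3177 m
Convert: delta = 0.3177 m = 317.7 mm
Final answer: delta = 317.7 mm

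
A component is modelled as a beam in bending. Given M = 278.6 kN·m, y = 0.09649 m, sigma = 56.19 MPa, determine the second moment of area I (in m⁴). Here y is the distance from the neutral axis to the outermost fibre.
Model: a beam in bending, so sigma = (M·y) / I.
Solve for I: I = (M·y) / sigma.
Convert to SI units:
  M = 278.6 kN·m = 278600 N·m
  sigma = 56.19 MPa = 5.619 × 10⁷ Pa
Substitute:
  I = (278600 × 0.09649) / (5.619 × 10⁷)
  I = 0.0004784 m⁴
Final answer: I = 0.0004784 m⁴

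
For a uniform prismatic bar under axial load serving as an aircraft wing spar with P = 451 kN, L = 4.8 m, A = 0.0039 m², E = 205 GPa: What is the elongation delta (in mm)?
Model: a uniform prismatic bar under axial load, so delta = (P·L) / (A·E).
Convert to SI units:
  P = 451 kN = 451000 N
  E = 205 GPa = 2.05 × 10¹¹ Pa
Substitute:
  delta = (451000 × 4.8) / (0.0039 × (2.05 × 10¹¹))
  delta = 0.002708 m
Convert: delta = 0.002708 m = 2.708 mm
Final answer: delta = 2.708 mm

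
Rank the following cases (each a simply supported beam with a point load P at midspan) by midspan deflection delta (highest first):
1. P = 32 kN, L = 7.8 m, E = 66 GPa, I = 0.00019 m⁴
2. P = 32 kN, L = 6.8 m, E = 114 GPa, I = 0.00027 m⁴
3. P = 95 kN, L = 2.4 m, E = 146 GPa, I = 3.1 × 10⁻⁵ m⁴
Model: a simply supported beam with a point load P at midspan, so delta = (P·L^3) / (48·E·I) (SI units).
  Case 1: delta = (32000 × 7.8^3) / (48 × (6.6 × 10¹⁰) × 0.00019) = 0.02523 m = 25.23 mm
  Case 2: delta = (32000 × 6.8^3) / (48 × (1.14 × 10¹¹) × 0.00027) = 0.00681 m = 6.81 mm
  Case 3: delta = (95000 × 2.4^3) / (48 × (1.46 × 10¹¹) × (3.1 × 10⁻⁵)) = 0.006045 m = 6.045 mm
Ordering: 25.23 mm (case 1) > 6.81 mm (case 2) > 6.045 mm (case 3)
Final answer: 1, 2, 3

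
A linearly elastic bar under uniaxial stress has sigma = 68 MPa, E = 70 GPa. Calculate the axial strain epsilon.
Model: a linearly elastic bar under uniaxial stress, so epsilon = sigma / E.
Convert to SI units:
  sigma = 68 MPa = 6.8 × 10⁷ Pa
  E = 70 GPa = 7 × 10¹⁰ Pa
Substitute:
  epsilon = (6.8 × 10⁷) / (7 × 10¹⁰)
  epsilon = 0.0009714
Final answer: epsilon = 0.0009714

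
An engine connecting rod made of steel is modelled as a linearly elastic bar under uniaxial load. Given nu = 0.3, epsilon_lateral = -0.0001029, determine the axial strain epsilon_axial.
Model: a linearly elastic bar under uniaxial load, so epsilon_lateral = -nu·epsilon_axial.
Solve for epsilon_axial: epsilon_axial = -epsilon_lateral / nu.
Substitute:
  epsilon_axial = -(-0.0001029) / 0.3
  epsilon_axial = 0.000343
Final answer: epsilon_axial = 0.000343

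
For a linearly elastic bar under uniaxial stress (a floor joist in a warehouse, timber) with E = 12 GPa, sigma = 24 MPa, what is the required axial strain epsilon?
Model: a linearly elastic bar under uniaxial stress, so sigma = E·epsilon.
Solve for epsilon: epsilon = sigma / E.
Convert to SI units:
  E = 12 GPa = 1.2 × 10¹⁰ Pa
  sigma = 24 MPa = 2.4 × 10⁷ Pa
Substitute:
  epsilon = (2.4 × 10⁷) / (1.2 × 10¹⁰)
  epsilon = 0.002
Final answer: epsilon = 0.002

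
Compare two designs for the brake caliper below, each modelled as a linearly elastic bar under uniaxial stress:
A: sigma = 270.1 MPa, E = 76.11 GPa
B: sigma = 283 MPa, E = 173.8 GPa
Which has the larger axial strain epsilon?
Model: a linearly elastic bar under uniaxial stress, so epsilon = sigma / E (SI units).
  A: epsilon = (2.701 × 10⁸) / (7.611 × 10¹⁰) = 0.003549
  B: epsilon = (2.83 × 10⁸) / (1.738 × 10¹¹) = 0.001628
0.003549 > 0.001628, so A is larger.
Final answer: A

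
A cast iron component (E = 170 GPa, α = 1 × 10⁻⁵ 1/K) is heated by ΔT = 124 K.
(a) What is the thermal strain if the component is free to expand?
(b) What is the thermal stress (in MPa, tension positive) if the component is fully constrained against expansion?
(a) Free thermal strain ε_th = α·ΔT = (1 × 10⁻⁵) × 124 = 0.00124
(b) Fully constrained, the expansion is suppressed, so σ = -E·α·ΔT. Convert E = 170 GPa = 1.7 × 10¹¹ Pa.
  σ = -(1.7 × 10¹¹) × (1 × 10⁻⁵) × 124 = -2.108 × 10⁸ Pa = -210.8 MPa (compressive)
Final answer: (a) ε_th = 0.00124, (b) σ = -210.8 MPa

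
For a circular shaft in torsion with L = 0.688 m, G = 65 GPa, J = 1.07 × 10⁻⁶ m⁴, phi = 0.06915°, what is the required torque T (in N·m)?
Model: a circular shaft in torsion, so phi = (T·L) / (G·J).
Solve for T: T = (phi·G·J) / L.
Convert to SI units:
  G = 65 GPa = 6.5 × 10¹⁰ Pa
  phi = 0.06915° = 0.001207 rad
Substitute:
  T = (0.001207 × (6.5 × 10¹⁰) × (1.07 × 10⁻⁶)) / 0.688
  T = 122 N·m
Final answer: T = 122 N·m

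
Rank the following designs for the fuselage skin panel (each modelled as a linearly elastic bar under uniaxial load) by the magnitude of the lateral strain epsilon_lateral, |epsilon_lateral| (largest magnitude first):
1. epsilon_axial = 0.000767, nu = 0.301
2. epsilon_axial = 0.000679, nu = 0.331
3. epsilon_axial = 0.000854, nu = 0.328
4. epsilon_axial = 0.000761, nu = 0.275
Model: a linearly elastic bar under uniaxial load, so epsilon_lateral = -nu·epsilon_axial (SI units).
  Case 1: epsilon_lateral = -(0.301 × 0.000767) = -0.0002309
  Case 2: epsilon_lateral = -(0.331 × 0.000679) = -0.0002247
  Case 3: epsilon_lateral = -(0.328 × 0.000854) = -0.0002801
  Case 4: epsilon_lateral = -(0.275 × 0.000761) = -0.0002093
Ordering by |epsilon_lateral|: 0.0002801 (case 3) > 0.0002309 (case 1) > 0.0002247 (case 2) > 0.0002093 (case 4)
Final answer: 3, 1, 2, 4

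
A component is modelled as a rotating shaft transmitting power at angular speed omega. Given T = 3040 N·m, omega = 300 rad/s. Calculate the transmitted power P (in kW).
Model: a rotating shaft transmitting power at angular speed omega, so P = T·omega.
Substitute:
  P = 3040 × 300
  P = 912000 W
Convert: P = 912000 W = 912 kW
Final answer: P = 912 kW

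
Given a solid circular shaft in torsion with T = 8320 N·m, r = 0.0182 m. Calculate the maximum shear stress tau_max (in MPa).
Model: a solid circular shaft in torsion, so tau_max = (2·T) / (π·r^3).
Substitute:
  tau_max = (2 × 8320) / (π × 0.0182^3)
  tau_max = 8.786 × 10⁸ Pa
Convert: tau_max = 8.786 × 10⁸ Pa = 878.6 MPa
Final answer: tau_max = 878.6 MPa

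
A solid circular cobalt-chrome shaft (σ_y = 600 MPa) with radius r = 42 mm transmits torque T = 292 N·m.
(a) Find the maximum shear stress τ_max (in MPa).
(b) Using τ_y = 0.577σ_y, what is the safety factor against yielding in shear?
(a) For a solid circular shaft, τ_max = T·r/J with J = π·r^4/2, i.e. τ_max = 2·T / (π·r^3). Convert r = 42 mm = 0.042 m.
  τ_max = (2 × 292) / (π × 0.042^3) = 2.509 × 10⁶ Pa = 2.509 MPa
(b) τ_y = 0.577 × 600 = 346.2 MPa
  SF = τ_y/τ_max = 346.2 / 2.509 = 138
Final answer: (a) τ_max = 2.509 MPa, (b) SF = 138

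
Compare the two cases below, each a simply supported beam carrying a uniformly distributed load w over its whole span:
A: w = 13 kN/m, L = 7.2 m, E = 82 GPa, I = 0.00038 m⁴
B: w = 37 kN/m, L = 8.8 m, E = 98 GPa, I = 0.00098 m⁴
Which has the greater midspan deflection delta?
Model: a simply supported beam carrying a uniformly distributed load w over its whole span, so delta = (5·w·L^4) / (384·E·I) (SI units).
  A: delta = (5 × 13000 × 7.2^4) / (384 × (8.2 × 10¹⁰) × 0.00038) = 0.0146 m = 14.6 mm
  B: delta = (5 × 37000 × 8.8^4) / (384 × (9.8 × 10¹⁰) × 0.00098) = 0.03008 m = 30.08 mm
30.08 mm > 14.6 mm, so B is larger.
Final answer: B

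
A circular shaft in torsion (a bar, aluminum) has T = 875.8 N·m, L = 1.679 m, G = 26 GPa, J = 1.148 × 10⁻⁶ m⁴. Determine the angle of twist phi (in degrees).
Model: a circular shaft in torsion, so phi = (T·L) / (G·J).
Convert to SI units:
  G = 26 GPa = 2.6 × 10¹⁰ Pa
Substitute:
  phi = (875.8 × 1.679) / ((2.6 × 10¹⁰) × (1.148 × 10⁻⁶))
  phi = 0.04927 rad
Convert to degrees: phi = 0.04927 × 180/π = 2.823°
Final answer: phi = 2.823°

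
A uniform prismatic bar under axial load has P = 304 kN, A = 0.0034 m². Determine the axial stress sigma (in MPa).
Model: a uniform prismatic bar under axial load, so sigma = P / A.
Convert to SI units:
  P = 304 kN = 304000 N
Substitute:
  sigma = 304000 / 0.0034
  sigma = 8.941 × 10⁷ Pa
Convert: sigma = 8.941 × 10⁷ Pa = 89.41 MPa
Final answer: sigma = 89.41 MPa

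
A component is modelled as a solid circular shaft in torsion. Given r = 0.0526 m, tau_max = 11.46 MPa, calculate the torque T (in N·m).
Model: a solid circular shaft in torsion, so tau_max = (2·T) / (π·r^3).
Solve for T: T = (π·tau_max·r^3) / 2.
Convert to SI units:
  tau_max = 11.46 MPa = 1.146 × 10⁷ Pa
Substitute:
  T = (π × (1.146 × 10⁷) × 0.0526^3) / 2
  T = 2620 N·m
Final answer: T = 2620 N·m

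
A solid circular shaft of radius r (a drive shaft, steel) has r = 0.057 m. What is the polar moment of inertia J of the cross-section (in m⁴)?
Model: a solid circular shaft of radius r, so J = (π·r^4) / 2.
Substitute:
  J = (π × 0.057^4) / 2
  J = 1.658 × 10⁻⁵ m⁴
Final answer: J = 1.658 × 10⁻⁵ m⁴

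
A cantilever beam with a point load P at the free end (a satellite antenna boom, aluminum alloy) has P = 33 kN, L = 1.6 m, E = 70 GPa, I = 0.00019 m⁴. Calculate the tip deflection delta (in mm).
Model: a cantilever beam with a point load P at the free end, so delta = (P·L^3) / (3·E·I).
Convert to SI units:
  P = 33 kN = 33000 N
  E = 70 GPa = 7 × 10¹⁰ Pa
Substitute:
  delta = (33000 × 1.6^3) / (3 × (7 × 10¹⁰) × 0.00019)
  delta = 0.003388 m
Convert: delta = 0.003388 m = 3.388 mm
Final answer: delta = 3.388 mm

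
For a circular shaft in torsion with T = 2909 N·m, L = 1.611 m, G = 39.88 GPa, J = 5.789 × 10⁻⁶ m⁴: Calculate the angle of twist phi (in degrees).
Model: a circular shaft in torsion, so phi = (T·L) / (G·J).
Convert to SI units:
  G = 39.88 GPa = 3.988 × 10¹⁰ Pa
Substitute:
  phi = (2909 × 1.611) / ((3.988 × 10¹⁰) × (5.789 × 10⁻⁶))
  phi = 0.0203 rad
Convert to degrees: phi = 0.0203 × 180/π = 1.163°
Final answer: phi = 1.163°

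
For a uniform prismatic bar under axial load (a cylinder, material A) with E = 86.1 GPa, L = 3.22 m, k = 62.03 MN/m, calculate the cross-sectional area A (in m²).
Model: a uniform prismatic bar under axial load, so k = (A·E) / L.
Solve for A: A = (k·L) / E.
Convert to SI units:
  E = 86.1 GPa = 8.61 × 10¹⁰ Pa
  k = 62.03 MN/m = 6.203 × 10⁷ N/m
Substitute:
  A = ((6.203 × 10⁷) × 3.22) / (8.61 × 10¹⁰)
  A = 0.00232 m²
Final answer: A = 0.00232 m²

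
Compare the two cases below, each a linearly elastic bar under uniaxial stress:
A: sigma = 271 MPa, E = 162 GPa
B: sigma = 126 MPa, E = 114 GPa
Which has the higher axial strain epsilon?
Model: a linearly elastic bar under uniaxial stress, so epsilon = sigma / E (SI units).
  A: epsilon = (2.71 × 10⁸) / (1.62 × 10¹¹) = 0.001673
  B: epsilon = (1.26 × 10⁸) / (1.14 × 10¹¹) = 0.001105
0.001673 > 0.001105, so A is larger.
Final answer: A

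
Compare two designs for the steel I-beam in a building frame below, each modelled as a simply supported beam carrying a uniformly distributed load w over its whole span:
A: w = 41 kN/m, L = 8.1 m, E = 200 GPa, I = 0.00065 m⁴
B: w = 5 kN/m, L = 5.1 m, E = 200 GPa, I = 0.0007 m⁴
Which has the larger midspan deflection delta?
Model: a simply supported beam carrying a uniformly distributed load w over its whole span, so delta = (5·w·L^4) / (384·E·I) (SI units).
  A: delta = (5 × 41000 × 8.1^4) / (384 × (2 × 10¹¹) × 0.00065) = 0.01768 m = 17.68 mm
  B: delta = (5 × 5000 × 5.1^4) / (384 × (2 × 10¹¹) × 0.0007) = 0.0003146 m = 0.3146 mm
17.68 mm > 0.3146 mm, so A is larger.
Final answer: A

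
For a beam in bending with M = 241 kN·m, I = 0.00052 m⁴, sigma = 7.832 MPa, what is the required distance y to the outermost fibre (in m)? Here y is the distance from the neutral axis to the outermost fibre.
Model: a beam in bending, so sigma = (M·y) / I.
Solve for y: y = (sigma·I) / M.
Convert to SI units:
  M = 241 kN·m = 241000 N·m
  sigma = 7.832 MPa = 7.832 × 10⁶ Pa
Substitute:
  y = ((7.832 × 10⁶) × 0.00052) / 241000
  y = 0.0169 m
Final answer: y = 0.0169 m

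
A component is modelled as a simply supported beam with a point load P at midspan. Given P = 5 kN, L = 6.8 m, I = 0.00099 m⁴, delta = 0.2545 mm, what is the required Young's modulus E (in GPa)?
Model: a simply supported beam with a point load P at midspan, so delta = (P·L^3) / (48·E·I).
Solve for E: E = (P·L^3) / (48·delta·I).
Convert to SI units:
  P = 5 kN = 5000 N
  delta = 0.2545 mm = 0.0002545 m
Substitute:
  E = (5000 × 6.8^3) / (48 × 0.0002545 × 0.00099)
  E = 1.3 × 10¹¹ Pa
Convert: E = 1.3 × 10¹¹ Pa = 130 GPa
Final answer: E = 130 GPa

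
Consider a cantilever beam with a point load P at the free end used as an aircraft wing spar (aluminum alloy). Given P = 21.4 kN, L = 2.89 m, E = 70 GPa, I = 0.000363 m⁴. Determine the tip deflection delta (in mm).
Model: a cantilever beam with a point load P at the free end, so delta = (P·L^3) / (3·E·I).
Convert to SI units:
  P = 21.4 kN = 21400 N
  E = 70 GPa = 7 × 10¹⁰ Pa
Substitute:
  delta = (21400 × 2.89^3) / (3 × (7 × 10¹⁰) × 0.000363)
  delta = 0.006776 m
Convert: delta = 0.006776 m = 6.776 mm
Final answer: delta = 6.776 mm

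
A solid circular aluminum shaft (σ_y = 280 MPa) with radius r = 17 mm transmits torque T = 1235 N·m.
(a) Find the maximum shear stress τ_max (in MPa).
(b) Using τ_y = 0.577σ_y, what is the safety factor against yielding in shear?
(a) For a solid circular shaft, τ_max = T·r/J with J = π·r^4/2, i.e. τ_max = 2·T / (π·r^3). Convert r = 17 mm = 0.017 m.
  τ_max = (2 × 1235) / (π × 0.017^3) = 1.6 × 10⁸ Pa = 160 MPa
(b) τ_y = 0.577 × 280 = 161.56 MPa
  SF = τ_y/τ_max = 161.56 / 160 = 1.01
Final answer: (a) τ_max = 160 MPa, (b) SF = 1.01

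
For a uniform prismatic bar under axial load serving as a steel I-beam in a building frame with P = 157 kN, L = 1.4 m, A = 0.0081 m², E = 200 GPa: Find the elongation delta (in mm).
Model: a uniform prismatic bar under axial load, so delta = (P·L) / (A·E).
Convert to SI units:
  P = 157 kN = 157000 N
  E = 200 GPa = 2 × 10¹¹ Pa
Substitute:
  delta = (157000 × 1.4) / (0.0081 × (2 × 10¹¹))
  delta = 0.0001357 m
Convert: delta = 0.0001357 m = 0.1357 mm
Final answer: delta = 0.1357 mm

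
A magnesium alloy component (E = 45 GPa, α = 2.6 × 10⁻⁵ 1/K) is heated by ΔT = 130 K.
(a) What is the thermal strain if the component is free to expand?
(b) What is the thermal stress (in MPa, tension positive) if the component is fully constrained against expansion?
(a) Free thermal strain ε_th = α·ΔT = (2.6 × 10⁻⁵) × 130 = 0.00338
(b) Fully constrained, the expansion is suppressed, so σ = -E·α·ΔT. Convert E = 45 GPa = 4.5 × 10¹⁰ Pa.
  σ = -(4.5 × 10¹⁰) × (2.6 × 10⁻⁵) × 130 = -1.521 × 10⁸ Pa = -152.1 MPa (compressive)
Final answer: (a) ε_th = 0.00338, (b) σ = -152.1 MPa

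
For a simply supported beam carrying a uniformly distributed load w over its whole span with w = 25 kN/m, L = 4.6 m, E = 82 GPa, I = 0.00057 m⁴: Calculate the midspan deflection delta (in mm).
Model: a simply supported beam carrying a uniformly distributed load w over its whole span, so delta = (5·w·L^4) / (384·E·I).
Convert to SI units:
  w = 25 kN/m = 25000 N/m
  E = 82 GPa = 8.2 × 10¹⁰ Pa
Substitute:
  delta = (5 × 25000 × 4.6^4) / (384 × (8.2 × 10¹⁰) × 0.00057)
  delta = 0.003118 m
Convert: delta = 0.003118 m = 3.118 mm
Final answer: delta = 3.118 mm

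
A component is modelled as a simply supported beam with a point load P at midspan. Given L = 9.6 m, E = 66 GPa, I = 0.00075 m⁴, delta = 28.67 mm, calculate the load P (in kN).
Model: a simply supported beam with a point load P at midspan, so delta = (P·L^3) / (48·E·I).
Solve for P: P = (48·delta·E·I) / L^3.
Convert to SI units:
  E = 66 GPa = 6.6 × 10¹⁰ Pa
  delta = 28.67 mm = 0.02867 m
Substitute:
  P = (48 × 0.02867 × (6.6 × 10¹⁰) × 0.00075) / 9.6^3
  P = 76990 N
Convert: P = 76990 N = 76.99 kN
Final answer: P = 76.99 kN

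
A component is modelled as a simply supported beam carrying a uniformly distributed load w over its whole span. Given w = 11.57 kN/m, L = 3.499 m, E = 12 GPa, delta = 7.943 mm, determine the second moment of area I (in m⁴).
Model: a simply supported beam carrying a uniformly distributed load w over its whole span, so delta = (5·w·L^4) / (384·E·I).
Solve for I: I = (5·w·L^4) / (384·delta·E).
Convert to SI units:
  w = 11.57 kN/m = 11570 N/m
  E = 12 GPa = 1.2 × 10¹⁰ Pa
  delta = 7.943 mm = 0.007943 m
Substitute:
  I = (5 × 11570 × 3.499^4) / (384 × 0.007943 × (1.2 × 10¹⁰))
  I = 0.0002369 m⁴
Final answer: I = 0.0002369 m⁴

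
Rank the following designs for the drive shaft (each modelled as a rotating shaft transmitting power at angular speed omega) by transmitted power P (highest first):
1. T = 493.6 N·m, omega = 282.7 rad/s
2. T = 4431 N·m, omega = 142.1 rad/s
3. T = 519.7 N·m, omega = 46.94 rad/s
Model: a rotating shaft transmitting power at angular speed omega, so P = T·omega (SI units).
  Case 1: P = 493.6 × 282.7 = 139500 W = 139.5 kW
  Case 2: P = 4431 × 142.1 = 629600 W = 629.6 kW
  Case 3: P = 519.7 × 46.94 = 24390 W = 24.39 kW
Ordering: 629.6 kW (case 2) > 139.5 kW (case 1) > 24.39 kW (case 3)
Final answer: 2, 1, 3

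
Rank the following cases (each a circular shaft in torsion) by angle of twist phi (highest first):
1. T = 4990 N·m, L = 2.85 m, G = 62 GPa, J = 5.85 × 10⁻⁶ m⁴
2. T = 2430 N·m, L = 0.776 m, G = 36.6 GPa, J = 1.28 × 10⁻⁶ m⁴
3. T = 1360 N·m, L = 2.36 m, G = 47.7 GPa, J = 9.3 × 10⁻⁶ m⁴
Model: a circular shaft in torsion, so phi = (T·L) / (G·J) (SI units).
  Case 1: phi = (4990 × 2.85) / ((6.2 × 10¹⁰) × (5.85 × 10⁻⁶)) = 0.03921 rad = 2.247°
  Case 2: phi = (2430 × 0.776) / ((3.66 × 10¹⁰) × (1.28 × 10⁻⁶)) = 0.04025 rad = 2.306°
  Case 3: phi = (1360 × 2.36) / ((4.77 × 10¹⁰) × (9.3 × 10⁻⁶)) = 0.007235 rad = 0.4145°
Ordering: 2.306° (case 2) > 2.247° (case 1) > 0.4145° (case 3)
Final answer: 2, 1, 3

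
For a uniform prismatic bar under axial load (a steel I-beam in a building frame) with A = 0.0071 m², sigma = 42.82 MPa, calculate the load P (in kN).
Model: a uniform prismatic bar under axial load, so sigma = P / A.
Solve for P: P = sigma·A.
Convert to SI units:
  sigma = 42.82 MPa = 4.282 × 10⁷ Pa
Substitute:
  P = (4.282 × 10⁷) × 0.0071
  P = 304000 N
Convert: P = 304000 N = 304 kN
Final answer: P = 304 kN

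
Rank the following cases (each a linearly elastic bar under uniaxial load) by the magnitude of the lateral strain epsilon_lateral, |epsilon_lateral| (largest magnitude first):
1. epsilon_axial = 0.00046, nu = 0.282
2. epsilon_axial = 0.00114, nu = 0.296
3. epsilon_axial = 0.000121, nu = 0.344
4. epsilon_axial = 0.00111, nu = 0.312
Model: a linearly elastic bar under uniaxial load, so epsilon_lateral = -nu·epsilon_axial (SI units).
  Case 1: epsilon_lateral = -(0.282 × 0.00046) = -0.0001297
  Case 2: epsilon_lateral = -(0.296 × 0.00114) = -0.0003374
  Case 3: epsilon_lateral = -(0.344 × 0.000121) = -4.162 × 10⁻⁵
  Case 4: epsilon_lateral = -(0.312 × 0.00111) = -0.0003463
Ordering by |epsilon_lateral|: 0.0003463 (case 4) > 0.0003374 (case 2) > 0.0001297 (case 1) > 4.162 × 10⁻⁵ (case 3)
Final answer: 4, 2, 1, 3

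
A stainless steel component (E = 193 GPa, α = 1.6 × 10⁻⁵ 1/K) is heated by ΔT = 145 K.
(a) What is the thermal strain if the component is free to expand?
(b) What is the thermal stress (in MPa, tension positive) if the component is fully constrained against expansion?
(a) Free thermal strain ε_th = α·ΔT = (1.6 × 10⁻⁵) × 145 = 0.00232
(b) Fully constrained, the expansion is suppressed, so σ = -E·α·ΔT. Convert E = 193 GPa = 1.93 × 10¹¹ Pa.
  σ = -(1.93 × 10¹¹) × (1.6 × 10⁻⁵) × 145 = -4.478 × 10⁸ Pa = -447.8 MPa (compressive)
Final answer: (a) ε_th = 0.00232, (b) σ = -447.8 MPa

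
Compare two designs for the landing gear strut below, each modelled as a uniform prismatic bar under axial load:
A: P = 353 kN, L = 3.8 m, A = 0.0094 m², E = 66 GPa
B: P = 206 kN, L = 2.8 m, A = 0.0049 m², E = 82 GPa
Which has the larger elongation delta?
Model: a uniform prismatic bar under axial load, so delta = (P·L) / (A·E) (SI units).
  A: delta = (353000 × 3.8) / (0.0094 × (6.6 × 10¹⁰)) = 0.002162 m = 2.162 mm
  B: delta = (206000 × 2.8) / (0.0049 × (8.2 × 10¹⁰)) = 0.001436 m = 1.436 mm
2.162 mm > 1.436 mm, so A is larger.
Final answer: A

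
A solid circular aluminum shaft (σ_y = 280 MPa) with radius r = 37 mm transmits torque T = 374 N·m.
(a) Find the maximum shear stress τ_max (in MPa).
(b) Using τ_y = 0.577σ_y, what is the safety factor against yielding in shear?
(a) For a solid circular shaft, τ_max = T·r/J with J = π·r^4/2, i.e. τ_max = 2·T / (π·r^3). Convert r = 37 mm = 0.037 m.
  τ_max = (2 × 374) / (π × 0.037^3) = 4.701 × 10⁶ Pa = 4.701 MPa
(b) τ_y = 0.577 × 280 = 161.56 MPa
  SF = τ_y/τ_max = 161.56 / 4.701 = 34.37
Final answer: (a) τ_max = 4.701 MPa, (b) SF = 34.37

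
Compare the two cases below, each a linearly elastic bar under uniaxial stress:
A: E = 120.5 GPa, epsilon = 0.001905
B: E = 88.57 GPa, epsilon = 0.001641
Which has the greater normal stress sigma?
Model: a linearly elastic bar under uniaxial stress, so sigma = E·epsilon (SI units).
  A: sigma = (1.205 × 10¹¹) × 0.001905 = 2.296 × 10⁸ Pa = 229.6 MPa
  B: sigma = (8.857 × 10¹⁰) × 0.001641 = 1.453 × 10⁸ Pa = 145.3 MPa
229.6 MPa > 145.3 MPa, so A is larger.
Final answer: A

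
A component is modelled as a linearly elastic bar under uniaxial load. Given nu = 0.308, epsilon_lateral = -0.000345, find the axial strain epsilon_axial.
Model: a linearly elastic bar under uniaxial load, so epsilon_lateral = -nu·epsilon_axial.
Solve for epsilon_axial: epsilon_axial = -epsilon_lateral / nu.
Substitute:
  epsilon_axial = -(-0.000345) / 0.308
  epsilon_axial = 0.00112
Final answer: epsilon_axial = 0.00112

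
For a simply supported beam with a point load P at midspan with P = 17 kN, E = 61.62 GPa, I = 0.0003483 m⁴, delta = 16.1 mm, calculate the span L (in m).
Model: a simply supported beam with a point load P at midspan, so delta = (P·L^3) / (48·E·I).
Solve for L: L = ((48·delta·E·I) / P)^(1/3).
Convert to SI units:
  P = 17 kN = 17000 N
  E = 61.62 GPa = 6.162 × 10¹⁰ Pa
  delta = 16.1 mm = 0.0161 m
Substitute:
  L = ((48 × 0.0161 × (6.162 × 10¹⁰) × 0.0003483) / 17000)^(1/3)
  L = 9.918 m
Final answer: L = 9.918 m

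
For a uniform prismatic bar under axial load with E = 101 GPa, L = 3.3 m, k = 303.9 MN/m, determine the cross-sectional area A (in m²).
Model: a uniform prismatic bar under axial load, so k = (A·E) / L.
Solve for A: A = (k·L) / E.
Convert to SI units:
  E = 101 GPa = 1.01 × 10¹¹ Pa
  k = 303.9 MN/m = 3.039 × 10⁸ N/m
Substitute:
  A = ((3.039 × 10⁸) × 3.3) / (1.01 × 10¹¹)
  A = 0.009929 m²
Final answer: A = 0.009929 m²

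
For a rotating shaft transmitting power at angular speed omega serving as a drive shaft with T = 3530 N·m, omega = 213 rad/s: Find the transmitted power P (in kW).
Model: a rotating shaft transmitting power at angular speed omega, so P = T·omega.
Substitute:
  P = 3530 × 213
  P = 751900 W
Convert: P = 751900 W = 751.9 kW
Final answer: P = 751.9 kW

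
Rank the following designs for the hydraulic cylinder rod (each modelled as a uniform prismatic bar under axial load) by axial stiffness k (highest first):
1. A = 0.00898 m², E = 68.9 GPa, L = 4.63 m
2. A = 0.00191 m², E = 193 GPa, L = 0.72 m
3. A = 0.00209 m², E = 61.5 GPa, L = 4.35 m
Model: a uniform prismatic bar under axial load, so k = (A·E) / L (SI units).
  Case 1: k = (0.00898 × (6.89 × 10¹⁰)) / 4.63 = 1.336 × 10⁸ N/m = 133.6 MN/m
  Case 2: k = (0.00191 × (1.93 × 10¹¹)) / 0.72 = 5.12 × 10⁸ N/m = 512 MN/m
  Case 3: k = (0.00209 × (6.15 × 10¹⁰)) / 4.35 = 2.955 × 10⁷ N/m = 29.55 MN/m
Ordering: 512 MN/m (case 2) > 133.6 MN/m (case 1) > 29.55 MN/m (case 3)
Final answer: 2, 1, 3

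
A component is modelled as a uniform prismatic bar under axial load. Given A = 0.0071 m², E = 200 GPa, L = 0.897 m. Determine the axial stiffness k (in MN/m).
Model: a uniform prismatic bar under axial load, so k = (A·E) / L.
Convert to SI units:
  E = 200 GPa = 2 × 10¹¹ Pa
Substitute:
  k = (0.0071 × (2 × 10¹¹)) / 0.897
  k = 1.583 × 10⁹ N/m
Convert: k = 1.583 × 10⁹ N/m = 1583 MN/m
Final answer: k = 1583 MN/m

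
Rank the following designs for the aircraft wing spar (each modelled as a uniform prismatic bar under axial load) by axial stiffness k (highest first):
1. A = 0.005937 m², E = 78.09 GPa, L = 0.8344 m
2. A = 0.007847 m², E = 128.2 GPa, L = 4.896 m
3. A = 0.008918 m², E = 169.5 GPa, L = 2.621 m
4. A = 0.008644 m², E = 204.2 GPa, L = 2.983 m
Model: a uniform prismatic bar under axial load, so k = (A·E) / L (SI units).
  Case 1: k = (0.005937 × (7.809 × 10¹⁰)) / 0.8344 = 5.556 × 10⁸ N/m = 555.6 MN/m
  Case 2: k = (0.007847 × (1.282 × 10¹¹)) / 4.896 = 2.055 × 10⁸ N/m = 205.5 MN/m
  Case 3: k = (0.008918 × (1.695 × 10¹¹)) / 2.621 = 5.767 × 10⁸ N/m = 576.7 MN/m
  Case 4: k = (0.008644 × (2.042 × 10¹¹)) / 2.983 = 5.917 × 10⁸ N/m = 591.7 MN/m
Ordering: 591.7 MN/m (case 4) > 576.7 MN/m (case 3) > 555.6 MN/m (case 1) > 205.5 MN/m (case 2)
Final answer: 4, 3, 1, 2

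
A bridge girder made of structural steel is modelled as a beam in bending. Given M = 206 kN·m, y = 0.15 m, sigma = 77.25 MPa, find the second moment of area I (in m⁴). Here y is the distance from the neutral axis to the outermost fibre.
Model: a beam in bending, so sigma = (M·y) / I.
Solve for I: I = (M·y) / sigma.
Convert to SI units:
  M = 206 kN·m = 206000 N·m
  sigma = 77.25 MPa = 7.725 × 10⁷ Pa
Substitute:
  I = (206000 × 0.15) / (7.725 × 10⁷)
  I = 0.0004 m⁴
Final answer: I = 0.0004 m⁴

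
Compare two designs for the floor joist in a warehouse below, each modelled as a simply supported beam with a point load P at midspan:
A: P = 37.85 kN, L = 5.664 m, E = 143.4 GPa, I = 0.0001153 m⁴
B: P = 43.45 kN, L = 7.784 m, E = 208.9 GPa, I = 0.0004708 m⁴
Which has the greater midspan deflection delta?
Model: a simply supported beam with a point load P at midspan, so delta = (P·L^3) / (48·E·I) (SI units).
  A: delta = (37850 × 5.664^3) / (48 × (1.434 × 10¹¹) × 0.0001153) = 0.008666 m = 8.666 mm
  B: delta = (43450 × 7.784^3) / (48 × (2.089 × 10¹¹) × 0.0004708) = 0.004341 m = 4.341 mm
8.666 mm > 4.341 mm, so A is larger.
Final answer: A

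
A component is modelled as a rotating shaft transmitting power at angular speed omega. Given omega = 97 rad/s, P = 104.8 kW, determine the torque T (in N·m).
Model: a rotating shaft transmitting power at angular speed omega, so P = T·omega.
Solve for T: T = P / omega.
Convert to SI units:
  P = 104.8 kW = 104800 W
Substitute:
  T = 104800 / 97
  T = 1080 N·m
Final answer: T = 1080 N·m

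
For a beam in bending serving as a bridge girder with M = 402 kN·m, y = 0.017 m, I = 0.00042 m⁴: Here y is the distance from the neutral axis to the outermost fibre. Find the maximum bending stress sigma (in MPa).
Model: a beam in bending, so sigma = (M·y) / I.
Convert to SI units:
  M = 402 kN·m = 402000 N·m
Substitute:
  sigma = (402000 × 0.017) / 0.00042
  sigma = 1.627 × 10⁷ Pa
Convert: sigma = 1.627 × 10⁷ Pa = 16.27 MPa
Final answer: sigma = 16.27 MPa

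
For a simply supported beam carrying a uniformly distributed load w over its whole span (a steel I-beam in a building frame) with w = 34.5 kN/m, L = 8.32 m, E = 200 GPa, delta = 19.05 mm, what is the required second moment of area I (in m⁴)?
Model: a simply supported beam carrying a uniformly distributed load w over its whole span, so delta = (5·w·L^4) / (384·E·I).
Solve for I: I = (5·w·L^4) / (384·delta·E).
Convert to SI units:
  w = 34.5 kN/m = 34500 N/m
  E = 200 GPa = 2 × 10¹¹ Pa
  delta = 19.05 mm = 0.01905 m
Substitute:
  I = (5 × 34500 × 8.32^4) / (384 × 0.01905 × (2 × 10¹¹))
  I = 0.000565 m⁴
Final answer: I = 0.000565 m⁴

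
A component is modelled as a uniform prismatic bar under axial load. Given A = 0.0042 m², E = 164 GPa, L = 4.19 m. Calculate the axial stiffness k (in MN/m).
Model: a uniform prismatic bar under axial load, so k = (A·E) / L.
Convert to SI units:
  E = 164 GPa = 1.64 × 10¹¹ Pa
Substitute:
  k = (0.0042 × (1.64 × 10¹¹)) / 4.19
  k = 1.644 × 10⁸ N/m
Convert: k = 1.644 × 10⁸ N/m = 164.4 MN/m
Final answer: k = 164.4 MN/m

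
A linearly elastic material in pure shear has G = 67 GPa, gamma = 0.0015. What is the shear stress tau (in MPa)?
Model: a linearly elastic material in pure shear, so tau = G·gamma.
Convert to SI units:
  G = 67 GPa = 6.7 × 10¹⁰ Pa
Substitute:
  tau = (6.7 × 10¹⁰) × 0.0015
  tau = 1.005 × 10⁸ Pa
Convert: tau = 1.005 × 10⁸ Pa = 100.5 MPa
Final answer: tau = 100.5 MPa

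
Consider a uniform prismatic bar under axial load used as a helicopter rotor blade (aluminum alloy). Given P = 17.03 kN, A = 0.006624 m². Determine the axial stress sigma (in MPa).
Model: a uniform prismatic bar under axial load, so sigma = P / A.
Convert to SI units:
  P = 17.03 kN = 17030 N
Substitute:
  sigma = 17030 / 0.006624
  sigma = 2.571 × 10⁶ Pa
Convert: sigma = 2.571 × 10⁶ Pa = 2.571 MPa
Final answer: sigma = 2.571 MPa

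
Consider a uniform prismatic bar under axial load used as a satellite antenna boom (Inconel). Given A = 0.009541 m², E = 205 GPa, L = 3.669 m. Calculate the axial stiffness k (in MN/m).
Model: a uniform prismatic bar under axial load, so k = (A·E) / L.
Convert to SI units:
  E = 205 GPa = 2.05 × 10¹¹ Pa
Substitute:
  k = (0.009541 × (2.05 × 10¹¹)) / 3.669
  k = 5.331 × 10⁸ N/m
Convert: k = 5.331 × 10⁸ N/m = 533.1 MN/m
Final answer: k = 533.1 MN/m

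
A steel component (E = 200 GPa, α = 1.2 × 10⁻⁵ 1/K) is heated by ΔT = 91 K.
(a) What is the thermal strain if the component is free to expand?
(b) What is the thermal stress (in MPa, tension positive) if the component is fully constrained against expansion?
(a) Free thermal strain ε_th = α·ΔT = (1.2 × 10⁻⁵) × 91 = 0.001092
(b) Fully constrained, the expansion is suppressed, so σ = -E·α·ΔT. Convert E = 200 GPa = 2 × 10¹¹ Pa.
  σ = -(2 × 10¹¹) × (1.2 × 10⁻⁵) × 91 = -2.184 × 10⁸ Pa = -218.4 MPa (compressive)
Final answer: (a) ε_th = 0.001092, (b) σ = -218.4 MPa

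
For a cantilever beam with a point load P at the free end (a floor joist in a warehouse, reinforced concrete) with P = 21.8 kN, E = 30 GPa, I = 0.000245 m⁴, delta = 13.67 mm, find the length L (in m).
Model: a cantilever beam with a point load P at the free end, so delta = (P·L^3) / (3·E·I).
Solve for L: L = ((3·delta·E·I) / P)^(1/3).
Convert to SI units:
  P = 21.8 kN = 21800 N
  E = 30 GPa = 3 × 10¹⁰ Pa
  delta = 13.67 mm = 0.01367 m
Substitute:
  L = ((3 × 0.01367 × (3 × 10¹⁰) × 0.000245) / 21800)^(1/3)
  L = 2.4 m
Final answer: L = 2.4 m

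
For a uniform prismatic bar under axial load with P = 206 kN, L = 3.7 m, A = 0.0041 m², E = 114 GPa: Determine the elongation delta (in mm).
Model: a uniform prismatic bar under axial load, so delta = (P·L) / (A·E).
Convert to SI units:
  P = 206 kN = 206000 N
  E = 114 GPa = 1.14 × 10¹¹ Pa
Substitute:
  delta = (206000 × 3.7) / (0.0041 × (1.14 × 10¹¹))
  delta = 0.001631 m
Convert: delta = 0.001631 m = 1.631 mm
Final answer: delta = 1.631 mm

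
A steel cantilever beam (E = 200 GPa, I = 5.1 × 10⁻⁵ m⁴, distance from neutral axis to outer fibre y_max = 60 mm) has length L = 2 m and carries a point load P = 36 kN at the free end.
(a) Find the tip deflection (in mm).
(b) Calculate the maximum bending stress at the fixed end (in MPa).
(a) Tip deflection of a cantilever with an end point load: δ = P·L^3 / (3·E·I). Convert P = 36 kN = 36000 N, E = 200 GPa = 2 × 10¹¹ Pa.
  δ = (36000 × 2^3) / (3 × (2 × 10¹¹) × (5.1 × 10⁻⁵)) = 0.009412 m = 9.412 mm
(b) Maximum bending moment at the fixed end: M = P·L = 36000 × 2 = 72000 N·m. Convert y_max = 60 mm = 0.06 m.
  σ = M·y_max / I = (72000 × 0.06) / (5.1 × 10⁻⁵) = 8.471 × 10⁷ Pa = 84.71 MPa
Final answer: (a) δ = 9.412 mm, (b) σ = 84.71 MPa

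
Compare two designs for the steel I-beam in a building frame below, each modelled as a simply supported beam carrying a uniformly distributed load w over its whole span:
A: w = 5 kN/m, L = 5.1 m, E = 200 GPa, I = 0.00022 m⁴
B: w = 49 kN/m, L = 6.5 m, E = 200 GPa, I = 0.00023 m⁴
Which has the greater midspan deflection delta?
Model: a simply supported beam carrying a uniformly distributed load w over its whole span, so delta = (5·w·L^4) / (384·E·I) (SI units).
  A: delta = (5 × 5000 × 5.1^4) / (384 × (2 × 10¹¹) × 0.00022) = 0.001001 m = 1.001 mm
  B: delta = (5 × 49000 × 6.5^4) / (384 × (2 × 10¹¹) × 0.00023) = 0.02476 m = 24.76 mm
24.76 mm > 1.001 mm, so B is larger.
Final answer: B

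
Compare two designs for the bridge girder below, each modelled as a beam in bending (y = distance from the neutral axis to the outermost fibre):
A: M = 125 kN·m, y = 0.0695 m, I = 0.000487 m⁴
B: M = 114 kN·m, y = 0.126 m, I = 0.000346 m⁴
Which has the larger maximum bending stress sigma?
Model: a beam in bending (y = distance from the neutral axis to the outermost fibre), so sigma = (M·y) / I (SI units).
  A: sigma = (125000 × 0.0695) / 0.000487 = 1.784 × 10⁷ Pa = 17.84 MPa
  B: sigma = (114000 × 0.126) / 0.000346 = 4.151 × 10⁷ Pa = 41.51 MPa
41.51 MPa > 17.84 MPa, so B is larger.
Final answer: B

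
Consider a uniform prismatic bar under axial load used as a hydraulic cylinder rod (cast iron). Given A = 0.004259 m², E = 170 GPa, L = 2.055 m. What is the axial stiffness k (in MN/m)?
Model: a uniform prismatic bar under axial load, so k = (A·E) / L.
Convert to SI units:
  E = 170 GPa = 1.7 × 10¹¹ Pa
Substitute:
  k = (0.004259 × (1.7 × 10¹¹)) / 2.055
  k = 3.523 × 10⁸ N/m
Convert: k = 3.523 × 10⁸ N/m = 352.3 MN/m
Final answer: k = 352.3 MN/m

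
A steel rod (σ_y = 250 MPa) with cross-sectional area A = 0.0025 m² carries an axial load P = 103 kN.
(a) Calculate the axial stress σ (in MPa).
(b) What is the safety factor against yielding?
(a) Axial stress σ = P/A. Convert P = 103 kN = 103000 N.
  σ = 103000 / 0.0025 = 4.12 × 10⁷ Pa = 41.2 MPa
(b) Safety factor SF = σ_y/σ = 250 / 41.2 = 6.068
Final answer: (a) σ = 41.2 MPa, (b) SF = 6.068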